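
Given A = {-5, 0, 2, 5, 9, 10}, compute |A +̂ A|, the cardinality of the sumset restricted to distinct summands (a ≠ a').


Restricted sumset: A +̂ A = {a + a' : a ∈ A, a' ∈ A, a ≠ a'}.
Equivalently, take A + A and drop any sum 2a that is achievable ONLY as a + a for a ∈ A (i.e. sums representable only with equal summands).
Enumerate pairs (a, a') with a < a' (symmetric, so each unordered pair gives one sum; this covers all a ≠ a'):
  -5 + 0 = -5
  -5 + 2 = -3
  -5 + 5 = 0
  -5 + 9 = 4
  -5 + 10 = 5
  0 + 2 = 2
  0 + 5 = 5
  0 + 9 = 9
  0 + 10 = 10
  2 + 5 = 7
  2 + 9 = 11
  2 + 10 = 12
  5 + 9 = 14
  5 + 10 = 15
  9 + 10 = 19
Collected distinct sums: {-5, -3, 0, 2, 4, 5, 7, 9, 10, 11, 12, 14, 15, 19}
|A +̂ A| = 14
(Reference bound: |A +̂ A| ≥ 2|A| - 3 for |A| ≥ 2, with |A| = 6 giving ≥ 9.)

|A +̂ A| = 14


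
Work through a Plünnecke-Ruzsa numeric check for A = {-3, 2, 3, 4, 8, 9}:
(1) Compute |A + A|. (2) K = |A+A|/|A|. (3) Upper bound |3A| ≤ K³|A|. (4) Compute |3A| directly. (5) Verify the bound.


|A| = 6.
Step 1: Compute A + A by enumerating all 36 pairs.
A + A = {-6, -1, 0, 1, 4, 5, 6, 7, 8, 10, 11, 12, 13, 16, 17, 18}, so |A + A| = 16.
Step 2: Doubling constant K = |A + A|/|A| = 16/6 = 16/6 ≈ 2.6667.
Step 3: Plünnecke-Ruzsa gives |3A| ≤ K³·|A| = (2.6667)³ · 6 ≈ 113.7778.
Step 4: Compute 3A = A + A + A directly by enumerating all triples (a,b,c) ∈ A³; |3A| = 30.
Step 5: Check 30 ≤ 113.7778? Yes ✓.

K = 16/6, Plünnecke-Ruzsa bound K³|A| ≈ 113.7778, |3A| = 30, inequality holds.


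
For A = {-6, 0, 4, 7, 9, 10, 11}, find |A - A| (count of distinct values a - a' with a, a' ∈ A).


A - A = {a - a' : a, a' ∈ A}; |A| = 7.
Bounds: 2|A|-1 ≤ |A - A| ≤ |A|² - |A| + 1, i.e. 13 ≤ |A - A| ≤ 43.
Note: 0 ∈ A - A always (from a - a). The set is symmetric: if d ∈ A - A then -d ∈ A - A.
Enumerate nonzero differences d = a - a' with a > a' (then include -d):
Positive differences: {1, 2, 3, 4, 5, 6, 7, 9, 10, 11, 13, 15, 16, 17}
Full difference set: {0} ∪ (positive diffs) ∪ (negative diffs).
|A - A| = 1 + 2·14 = 29 (matches direct enumeration: 29).

|A - A| = 29


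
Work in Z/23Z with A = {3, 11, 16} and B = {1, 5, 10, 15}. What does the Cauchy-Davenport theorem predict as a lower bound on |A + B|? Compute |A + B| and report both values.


Cauchy-Davenport: |A + B| ≥ min(p, |A| + |B| - 1) for A, B nonempty in Z/pZ.
|A| = 3, |B| = 4, p = 23.
CD lower bound = min(23, 3 + 4 - 1) = min(23, 6) = 6.
Compute A + B mod 23 directly:
a = 3: 3+1=4, 3+5=8, 3+10=13, 3+15=18
a = 11: 11+1=12, 11+5=16, 11+10=21, 11+15=3
a = 16: 16+1=17, 16+5=21, 16+10=3, 16+15=8
A + B = {3, 4, 8, 12, 13, 16, 17, 18, 21}, so |A + B| = 9.
Verify: 9 ≥ 6? Yes ✓.

CD lower bound = 6, actual |A + B| = 9.


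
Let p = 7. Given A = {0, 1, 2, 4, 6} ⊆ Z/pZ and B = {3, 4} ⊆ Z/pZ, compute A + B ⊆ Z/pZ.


Work in Z/7Z: reduce every sum a + b modulo 7.
Enumerate all 10 pairs:
a = 0: 0+3=3, 0+4=4
a = 1: 1+3=4, 1+4=5
a = 2: 2+3=5, 2+4=6
a = 4: 4+3=0, 4+4=1
a = 6: 6+3=2, 6+4=3
Distinct residues collected: {0, 1, 2, 3, 4, 5, 6}
|A + B| = 7 (out of 7 total residues).

A + B = {0, 1, 2, 3, 4, 5, 6}


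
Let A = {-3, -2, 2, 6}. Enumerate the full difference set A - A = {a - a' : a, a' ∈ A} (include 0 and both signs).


A - A = {a - a' : a, a' ∈ A}.
Compute a - a' for each ordered pair (a, a'):
a = -3: -3--3=0, -3--2=-1, -3-2=-5, -3-6=-9
a = -2: -2--3=1, -2--2=0, -2-2=-4, -2-6=-8
a = 2: 2--3=5, 2--2=4, 2-2=0, 2-6=-4
a = 6: 6--3=9, 6--2=8, 6-2=4, 6-6=0
Collecting distinct values (and noting 0 appears from a-a):
A - A = {-9, -8, -5, -4, -1, 0, 1, 4, 5, 8, 9}
|A - A| = 11

A - A = {-9, -8, -5, -4, -1, 0, 1, 4, 5, 8, 9}


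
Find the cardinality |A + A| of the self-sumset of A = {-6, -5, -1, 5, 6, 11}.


A + A = {a + a' : a, a' ∈ A}; |A| = 6.
General bounds: 2|A| - 1 ≤ |A + A| ≤ |A|(|A|+1)/2, i.e. 11 ≤ |A + A| ≤ 21.
Lower bound 2|A|-1 is attained iff A is an arithmetic progression.
Enumerate sums a + a' for a ≤ a' (symmetric, so this suffices):
a = -6: -6+-6=-12, -6+-5=-11, -6+-1=-7, -6+5=-1, -6+6=0, -6+11=5
a = -5: -5+-5=-10, -5+-1=-6, -5+5=0, -5+6=1, -5+11=6
a = -1: -1+-1=-2, -1+5=4, -1+6=5, -1+11=10
a = 5: 5+5=10, 5+6=11, 5+11=16
a = 6: 6+6=12, 6+11=17
a = 11: 11+11=22
Distinct sums: {-12, -11, -10, -7, -6, -2, -1, 0, 1, 4, 5, 6, 10, 11, 12, 16, 17, 22}
|A + A| = 18

|A + A| = 18


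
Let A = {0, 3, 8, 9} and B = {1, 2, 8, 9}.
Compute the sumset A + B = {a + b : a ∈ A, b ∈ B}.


A + B = {a + b : a ∈ A, b ∈ B}.
Enumerate all |A|·|B| = 4·4 = 16 pairs (a, b) and collect distinct sums.
a = 0: 0+1=1, 0+2=2, 0+8=8, 0+9=9
a = 3: 3+1=4, 3+2=5, 3+8=11, 3+9=12
a = 8: 8+1=9, 8+2=10, 8+8=16, 8+9=17
a = 9: 9+1=10, 9+2=11, 9+8=17, 9+9=18
Collecting distinct sums: A + B = {1, 2, 4, 5, 8, 9, 10, 11, 12, 16, 17, 18}
|A + B| = 12

A + B = {1, 2, 4, 5, 8, 9, 10, 11, 12, 16, 17, 18}


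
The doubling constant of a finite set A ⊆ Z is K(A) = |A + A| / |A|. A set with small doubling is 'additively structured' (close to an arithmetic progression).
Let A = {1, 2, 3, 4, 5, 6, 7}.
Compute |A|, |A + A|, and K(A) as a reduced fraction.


|A| = 7.
Compute A + A by enumerating all 49 pairs.
A + A = {2, 3, 4, 5, 6, 7, 8, 9, 10, 11, 12, 13, 14}, so |A + A| = 13.
K = |A + A| / |A| = 13/7 (already in lowest terms) ≈ 1.8571.
Reference: AP of size 7 gives K = 13/7 ≈ 1.8571; a fully generic set of size 7 gives K ≈ 4.0000.

|A| = 7, |A + A| = 13, K = 13/7.


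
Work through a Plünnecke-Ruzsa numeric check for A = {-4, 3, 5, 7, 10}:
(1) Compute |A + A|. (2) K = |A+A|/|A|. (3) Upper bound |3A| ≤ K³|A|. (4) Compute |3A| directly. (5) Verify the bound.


|A| = 5.
Step 1: Compute A + A by enumerating all 25 pairs.
A + A = {-8, -1, 1, 3, 6, 8, 10, 12, 13, 14, 15, 17, 20}, so |A + A| = 13.
Step 2: Doubling constant K = |A + A|/|A| = 13/5 = 13/5 ≈ 2.6000.
Step 3: Plünnecke-Ruzsa gives |3A| ≤ K³·|A| = (2.6000)³ · 5 ≈ 87.8800.
Step 4: Compute 3A = A + A + A directly by enumerating all triples (a,b,c) ∈ A³; |3A| = 25.
Step 5: Check 25 ≤ 87.8800? Yes ✓.

K = 13/5, Plünnecke-Ruzsa bound K³|A| ≈ 87.8800, |3A| = 25, inequality holds.


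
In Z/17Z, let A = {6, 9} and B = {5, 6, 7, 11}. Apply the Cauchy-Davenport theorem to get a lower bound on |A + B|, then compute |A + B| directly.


Cauchy-Davenport: |A + B| ≥ min(p, |A| + |B| - 1) for A, B nonempty in Z/pZ.
|A| = 2, |B| = 4, p = 17.
CD lower bound = min(17, 2 + 4 - 1) = min(17, 5) = 5.
Compute A + B mod 17 directly:
a = 6: 6+5=11, 6+6=12, 6+7=13, 6+11=0
a = 9: 9+5=14, 9+6=15, 9+7=16, 9+11=3
A + B = {0, 3, 11, 12, 13, 14, 15, 16}, so |A + B| = 8.
Verify: 8 ≥ 5? Yes ✓.

CD lower bound = 5, actual |A + B| = 8.


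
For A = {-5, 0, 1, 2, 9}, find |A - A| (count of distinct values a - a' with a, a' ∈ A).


A - A = {a - a' : a, a' ∈ A}; |A| = 5.
Bounds: 2|A|-1 ≤ |A - A| ≤ |A|² - |A| + 1, i.e. 9 ≤ |A - A| ≤ 21.
Note: 0 ∈ A - A always (from a - a). The set is symmetric: if d ∈ A - A then -d ∈ A - A.
Enumerate nonzero differences d = a - a' with a > a' (then include -d):
Positive differences: {1, 2, 5, 6, 7, 8, 9, 14}
Full difference set: {0} ∪ (positive diffs) ∪ (negative diffs).
|A - A| = 1 + 2·8 = 17 (matches direct enumeration: 17).

|A - A| = 17


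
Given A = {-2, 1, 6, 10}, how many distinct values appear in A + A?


A + A = {a + a' : a, a' ∈ A}; |A| = 4.
General bounds: 2|A| - 1 ≤ |A + A| ≤ |A|(|A|+1)/2, i.e. 7 ≤ |A + A| ≤ 10.
Lower bound 2|A|-1 is attained iff A is an arithmetic progression.
Enumerate sums a + a' for a ≤ a' (symmetric, so this suffices):
a = -2: -2+-2=-4, -2+1=-1, -2+6=4, -2+10=8
a = 1: 1+1=2, 1+6=7, 1+10=11
a = 6: 6+6=12, 6+10=16
a = 10: 10+10=20
Distinct sums: {-4, -1, 2, 4, 7, 8, 11, 12, 16, 20}
|A + A| = 10

|A + A| = 10


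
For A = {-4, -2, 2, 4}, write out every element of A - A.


A - A = {a - a' : a, a' ∈ A}.
Compute a - a' for each ordered pair (a, a'):
a = -4: -4--4=0, -4--2=-2, -4-2=-6, -4-4=-8
a = -2: -2--4=2, -2--2=0, -2-2=-4, -2-4=-6
a = 2: 2--4=6, 2--2=4, 2-2=0, 2-4=-2
a = 4: 4--4=8, 4--2=6, 4-2=2, 4-4=0
Collecting distinct values (and noting 0 appears from a-a):
A - A = {-8, -6, -4, -2, 0, 2, 4, 6, 8}
|A - A| = 9

A - A = {-8, -6, -4, -2, 0, 2, 4, 6, 8}


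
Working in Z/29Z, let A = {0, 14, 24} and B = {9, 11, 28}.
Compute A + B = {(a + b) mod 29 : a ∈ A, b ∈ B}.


Work in Z/29Z: reduce every sum a + b modulo 29.
Enumerate all 9 pairs:
a = 0: 0+9=9, 0+11=11, 0+28=28
a = 14: 14+9=23, 14+11=25, 14+28=13
a = 24: 24+9=4, 24+11=6, 24+28=23
Distinct residues collected: {4, 6, 9, 11, 13, 23, 25, 28}
|A + B| = 8 (out of 29 total residues).

A + B = {4, 6, 9, 11, 13, 23, 25, 28}


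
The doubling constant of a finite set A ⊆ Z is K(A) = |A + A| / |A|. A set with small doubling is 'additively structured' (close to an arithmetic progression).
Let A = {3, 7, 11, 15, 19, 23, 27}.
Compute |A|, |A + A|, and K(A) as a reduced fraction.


|A| = 7.
Compute A + A by enumerating all 49 pairs.
A + A = {6, 10, 14, 18, 22, 26, 30, 34, 38, 42, 46, 50, 54}, so |A + A| = 13.
K = |A + A| / |A| = 13/7 (already in lowest terms) ≈ 1.8571.
Reference: AP of size 7 gives K = 13/7 ≈ 1.8571; a fully generic set of size 7 gives K ≈ 4.0000.

|A| = 7, |A + A| = 13, K = 13/7.


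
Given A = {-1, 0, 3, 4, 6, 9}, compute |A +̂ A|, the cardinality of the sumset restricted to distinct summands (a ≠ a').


Restricted sumset: A +̂ A = {a + a' : a ∈ A, a' ∈ A, a ≠ a'}.
Equivalently, take A + A and drop any sum 2a that is achievable ONLY as a + a for a ∈ A (i.e. sums representable only with equal summands).
Enumerate pairs (a, a') with a < a' (symmetric, so each unordered pair gives one sum; this covers all a ≠ a'):
  -1 + 0 = -1
  -1 + 3 = 2
  -1 + 4 = 3
  -1 + 6 = 5
  -1 + 9 = 8
  0 + 3 = 3
  0 + 4 = 4
  0 + 6 = 6
  0 + 9 = 9
  3 + 4 = 7
  3 + 6 = 9
  3 + 9 = 12
  4 + 6 = 10
  4 + 9 = 13
  6 + 9 = 15
Collected distinct sums: {-1, 2, 3, 4, 5, 6, 7, 8, 9, 10, 12, 13, 15}
|A +̂ A| = 13
(Reference bound: |A +̂ A| ≥ 2|A| - 3 for |A| ≥ 2, with |A| = 6 giving ≥ 9.)

|A +̂ A| = 13


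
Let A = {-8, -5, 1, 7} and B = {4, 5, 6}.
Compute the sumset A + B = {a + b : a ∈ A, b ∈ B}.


A + B = {a + b : a ∈ A, b ∈ B}.
Enumerate all |A|·|B| = 4·3 = 12 pairs (a, b) and collect distinct sums.
a = -8: -8+4=-4, -8+5=-3, -8+6=-2
a = -5: -5+4=-1, -5+5=0, -5+6=1
a = 1: 1+4=5, 1+5=6, 1+6=7
a = 7: 7+4=11, 7+5=12, 7+6=13
Collecting distinct sums: A + B = {-4, -3, -2, -1, 0, 1, 5, 6, 7, 11, 12, 13}
|A + B| = 12

A + B = {-4, -3, -2, -1, 0, 1, 5, 6, 7, 11, 12, 13}


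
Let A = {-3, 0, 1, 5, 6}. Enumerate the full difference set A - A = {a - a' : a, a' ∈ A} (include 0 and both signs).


A - A = {a - a' : a, a' ∈ A}.
Compute a - a' for each ordered pair (a, a'):
a = -3: -3--3=0, -3-0=-3, -3-1=-4, -3-5=-8, -3-6=-9
a = 0: 0--3=3, 0-0=0, 0-1=-1, 0-5=-5, 0-6=-6
a = 1: 1--3=4, 1-0=1, 1-1=0, 1-5=-4, 1-6=-5
a = 5: 5--3=8, 5-0=5, 5-1=4, 5-5=0, 5-6=-1
a = 6: 6--3=9, 6-0=6, 6-1=5, 6-5=1, 6-6=0
Collecting distinct values (and noting 0 appears from a-a):
A - A = {-9, -8, -6, -5, -4, -3, -1, 0, 1, 3, 4, 5, 6, 8, 9}
|A - A| = 15

A - A = {-9, -8, -6, -5, -4, -3, -1, 0, 1, 3, 4, 5, 6, 8, 9}


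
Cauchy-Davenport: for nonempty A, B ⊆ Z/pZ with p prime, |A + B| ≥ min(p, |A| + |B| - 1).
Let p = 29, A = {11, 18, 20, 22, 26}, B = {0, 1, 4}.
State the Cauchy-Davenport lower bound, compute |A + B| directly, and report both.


Cauchy-Davenport: |A + B| ≥ min(p, |A| + |B| - 1) for A, B nonempty in Z/pZ.
|A| = 5, |B| = 3, p = 29.
CD lower bound = min(29, 5 + 3 - 1) = min(29, 7) = 7.
Compute A + B mod 29 directly:
a = 11: 11+0=11, 11+1=12, 11+4=15
a = 18: 18+0=18, 18+1=19, 18+4=22
a = 20: 20+0=20, 20+1=21, 20+4=24
a = 22: 22+0=22, 22+1=23, 22+4=26
a = 26: 26+0=26, 26+1=27, 26+4=1
A + B = {1, 11, 12, 15, 18, 19, 20, 21, 22, 23, 24, 26, 27}, so |A + B| = 13.
Verify: 13 ≥ 7? Yes ✓.

CD lower bound = 7, actual |A + B| = 13.


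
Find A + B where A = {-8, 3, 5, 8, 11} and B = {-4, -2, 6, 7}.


A + B = {a + b : a ∈ A, b ∈ B}.
Enumerate all |A|·|B| = 5·4 = 20 pairs (a, b) and collect distinct sums.
a = -8: -8+-4=-12, -8+-2=-10, -8+6=-2, -8+7=-1
a = 3: 3+-4=-1, 3+-2=1, 3+6=9, 3+7=10
a = 5: 5+-4=1, 5+-2=3, 5+6=11, 5+7=12
a = 8: 8+-4=4, 8+-2=6, 8+6=14, 8+7=15
a = 11: 11+-4=7, 11+-2=9, 11+6=17, 11+7=18
Collecting distinct sums: A + B = {-12, -10, -2, -1, 1, 3, 4, 6, 7, 9, 10, 11, 12, 14, 15, 17, 18}
|A + B| = 17

A + B = {-12, -10, -2, -1, 1, 3, 4, 6, 7, 9, 10, 11, 12, 14, 15, 17, 18}


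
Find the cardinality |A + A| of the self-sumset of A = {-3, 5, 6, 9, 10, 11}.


A + A = {a + a' : a, a' ∈ A}; |A| = 6.
General bounds: 2|A| - 1 ≤ |A + A| ≤ |A|(|A|+1)/2, i.e. 11 ≤ |A + A| ≤ 21.
Lower bound 2|A|-1 is attained iff A is an arithmetic progression.
Enumerate sums a + a' for a ≤ a' (symmetric, so this suffices):
a = -3: -3+-3=-6, -3+5=2, -3+6=3, -3+9=6, -3+10=7, -3+11=8
a = 5: 5+5=10, 5+6=11, 5+9=14, 5+10=15, 5+11=16
a = 6: 6+6=12, 6+9=15, 6+10=16, 6+11=17
a = 9: 9+9=18, 9+10=19, 9+11=20
a = 10: 10+10=20, 10+11=21
a = 11: 11+11=22
Distinct sums: {-6, 2, 3, 6, 7, 8, 10, 11, 12, 14, 15, 16, 17, 18, 19, 20, 21, 22}
|A + A| = 18

|A + A| = 18


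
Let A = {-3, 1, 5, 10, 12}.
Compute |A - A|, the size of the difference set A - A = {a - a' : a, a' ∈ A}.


A - A = {a - a' : a, a' ∈ A}; |A| = 5.
Bounds: 2|A|-1 ≤ |A - A| ≤ |A|² - |A| + 1, i.e. 9 ≤ |A - A| ≤ 21.
Note: 0 ∈ A - A always (from a - a). The set is symmetric: if d ∈ A - A then -d ∈ A - A.
Enumerate nonzero differences d = a - a' with a > a' (then include -d):
Positive differences: {2, 4, 5, 7, 8, 9, 11, 13, 15}
Full difference set: {0} ∪ (positive diffs) ∪ (negative diffs).
|A - A| = 1 + 2·9 = 19 (matches direct enumeration: 19).

|A - A| = 19


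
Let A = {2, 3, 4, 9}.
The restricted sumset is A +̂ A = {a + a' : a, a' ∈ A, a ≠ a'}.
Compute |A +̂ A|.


Restricted sumset: A +̂ A = {a + a' : a ∈ A, a' ∈ A, a ≠ a'}.
Equivalently, take A + A and drop any sum 2a that is achievable ONLY as a + a for a ∈ A (i.e. sums representable only with equal summands).
Enumerate pairs (a, a') with a < a' (symmetric, so each unordered pair gives one sum; this covers all a ≠ a'):
  2 + 3 = 5
  2 + 4 = 6
  2 + 9 = 11
  3 + 4 = 7
  3 + 9 = 12
  4 + 9 = 13
Collected distinct sums: {5, 6, 7, 11, 12, 13}
|A +̂ A| = 6
(Reference bound: |A +̂ A| ≥ 2|A| - 3 for |A| ≥ 2, with |A| = 4 giving ≥ 5.)

|A +̂ A| = 6


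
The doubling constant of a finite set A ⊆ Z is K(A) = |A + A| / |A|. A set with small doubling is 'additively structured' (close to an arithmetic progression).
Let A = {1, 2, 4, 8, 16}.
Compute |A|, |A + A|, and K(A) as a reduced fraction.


|A| = 5.
Compute A + A by enumerating all 25 pairs.
A + A = {2, 3, 4, 5, 6, 8, 9, 10, 12, 16, 17, 18, 20, 24, 32}, so |A + A| = 15.
K = |A + A| / |A| = 15/5 = 3/1 ≈ 3.0000.
Reference: AP of size 5 gives K = 9/5 ≈ 1.8000; a fully generic set of size 5 gives K ≈ 3.0000.

|A| = 5, |A + A| = 15, K = 15/5 = 3/1.


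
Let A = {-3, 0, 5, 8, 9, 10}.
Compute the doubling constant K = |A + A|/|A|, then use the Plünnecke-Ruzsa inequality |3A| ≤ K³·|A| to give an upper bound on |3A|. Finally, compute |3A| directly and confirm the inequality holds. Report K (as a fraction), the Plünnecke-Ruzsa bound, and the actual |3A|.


|A| = 6.
Step 1: Compute A + A by enumerating all 36 pairs.
A + A = {-6, -3, 0, 2, 5, 6, 7, 8, 9, 10, 13, 14, 15, 16, 17, 18, 19, 20}, so |A + A| = 18.
Step 2: Doubling constant K = |A + A|/|A| = 18/6 = 18/6 ≈ 3.0000.
Step 3: Plünnecke-Ruzsa gives |3A| ≤ K³·|A| = (3.0000)³ · 6 ≈ 162.0000.
Step 4: Compute 3A = A + A + A directly by enumerating all triples (a,b,c) ∈ A³; |3A| = 34.
Step 5: Check 34 ≤ 162.0000? Yes ✓.

K = 18/6, Plünnecke-Ruzsa bound K³|A| ≈ 162.0000, |3A| = 34, inequality holds.


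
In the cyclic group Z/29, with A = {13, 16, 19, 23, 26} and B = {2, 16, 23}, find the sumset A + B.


Work in Z/29Z: reduce every sum a + b modulo 29.
Enumerate all 15 pairs:
a = 13: 13+2=15, 13+16=0, 13+23=7
a = 16: 16+2=18, 16+16=3, 16+23=10
a = 19: 19+2=21, 19+16=6, 19+23=13
a = 23: 23+2=25, 23+16=10, 23+23=17
a = 26: 26+2=28, 26+16=13, 26+23=20
Distinct residues collected: {0, 3, 6, 7, 10, 13, 15, 17, 18, 20, 21, 25, 28}
|A + B| = 13 (out of 29 total residues).

A + B = {0, 3, 6, 7, 10, 13, 15, 17, 18, 20, 21, 25, 28}


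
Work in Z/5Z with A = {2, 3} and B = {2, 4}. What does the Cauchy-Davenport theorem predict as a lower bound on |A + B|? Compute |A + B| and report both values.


Cauchy-Davenport: |A + B| ≥ min(p, |A| + |B| - 1) for A, B nonempty in Z/pZ.
|A| = 2, |B| = 2, p = 5.
CD lower bound = min(5, 2 + 2 - 1) = min(5, 3) = 3.
Compute A + B mod 5 directly:
a = 2: 2+2=4, 2+4=1
a = 3: 3+2=0, 3+4=2
A + B = {0, 1, 2, 4}, so |A + B| = 4.
Verify: 4 ≥ 3? Yes ✓.

CD lower bound = 3, actual |A + B| = 4.


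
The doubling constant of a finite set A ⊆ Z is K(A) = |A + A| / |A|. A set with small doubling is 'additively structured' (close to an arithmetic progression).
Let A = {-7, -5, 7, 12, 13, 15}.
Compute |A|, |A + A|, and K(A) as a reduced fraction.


|A| = 6.
Compute A + A by enumerating all 36 pairs.
A + A = {-14, -12, -10, 0, 2, 5, 6, 7, 8, 10, 14, 19, 20, 22, 24, 25, 26, 27, 28, 30}, so |A + A| = 20.
K = |A + A| / |A| = 20/6 = 10/3 ≈ 3.3333.
Reference: AP of size 6 gives K = 11/6 ≈ 1.8333; a fully generic set of size 6 gives K ≈ 3.5000.

|A| = 6, |A + A| = 20, K = 20/6 = 10/3.


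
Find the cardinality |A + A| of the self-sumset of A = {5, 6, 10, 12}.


A + A = {a + a' : a, a' ∈ A}; |A| = 4.
General bounds: 2|A| - 1 ≤ |A + A| ≤ |A|(|A|+1)/2, i.e. 7 ≤ |A + A| ≤ 10.
Lower bound 2|A|-1 is attained iff A is an arithmetic progression.
Enumerate sums a + a' for a ≤ a' (symmetric, so this suffices):
a = 5: 5+5=10, 5+6=11, 5+10=15, 5+12=17
a = 6: 6+6=12, 6+10=16, 6+12=18
a = 10: 10+10=20, 10+12=22
a = 12: 12+12=24
Distinct sums: {10, 11, 12, 15, 16, 17, 18, 20, 22, 24}
|A + A| = 10

|A + A| = 10


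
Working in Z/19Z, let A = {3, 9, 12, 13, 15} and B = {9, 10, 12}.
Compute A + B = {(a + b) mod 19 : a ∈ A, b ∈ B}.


Work in Z/19Z: reduce every sum a + b modulo 19.
Enumerate all 15 pairs:
a = 3: 3+9=12, 3+10=13, 3+12=15
a = 9: 9+9=18, 9+10=0, 9+12=2
a = 12: 12+9=2, 12+10=3, 12+12=5
a = 13: 13+9=3, 13+10=4, 13+12=6
a = 15: 15+9=5, 15+10=6, 15+12=8
Distinct residues collected: {0, 2, 3, 4, 5, 6, 8, 12, 13, 15, 18}
|A + B| = 11 (out of 19 total residues).

A + B = {0, 2, 3, 4, 5, 6, 8, 12, 13, 15, 18}


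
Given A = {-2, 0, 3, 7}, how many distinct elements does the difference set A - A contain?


A - A = {a - a' : a, a' ∈ A}; |A| = 4.
Bounds: 2|A|-1 ≤ |A - A| ≤ |A|² - |A| + 1, i.e. 7 ≤ |A - A| ≤ 13.
Note: 0 ∈ A - A always (from a - a). The set is symmetric: if d ∈ A - A then -d ∈ A - A.
Enumerate nonzero differences d = a - a' with a > a' (then include -d):
Positive differences: {2, 3, 4, 5, 7, 9}
Full difference set: {0} ∪ (positive diffs) ∪ (negative diffs).
|A - A| = 1 + 2·6 = 13 (matches direct enumeration: 13).

|A - A| = 13


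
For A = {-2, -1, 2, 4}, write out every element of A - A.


A - A = {a - a' : a, a' ∈ A}.
Compute a - a' for each ordered pair (a, a'):
a = -2: -2--2=0, -2--1=-1, -2-2=-4, -2-4=-6
a = -1: -1--2=1, -1--1=0, -1-2=-3, -1-4=-5
a = 2: 2--2=4, 2--1=3, 2-2=0, 2-4=-2
a = 4: 4--2=6, 4--1=5, 4-2=2, 4-4=0
Collecting distinct values (and noting 0 appears from a-a):
A - A = {-6, -5, -4, -3, -2, -1, 0, 1, 2, 3, 4, 5, 6}
|A - A| = 13

A - A = {-6, -5, -4, -3, -2, -1, 0, 1, 2, 3, 4, 5, 6}


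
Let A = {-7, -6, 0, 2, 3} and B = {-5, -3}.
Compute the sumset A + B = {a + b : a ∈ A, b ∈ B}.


A + B = {a + b : a ∈ A, b ∈ B}.
Enumerate all |A|·|B| = 5·2 = 10 pairs (a, b) and collect distinct sums.
a = -7: -7+-5=-12, -7+-3=-10
a = -6: -6+-5=-11, -6+-3=-9
a = 0: 0+-5=-5, 0+-3=-3
a = 2: 2+-5=-3, 2+-3=-1
a = 3: 3+-5=-2, 3+-3=0
Collecting distinct sums: A + B = {-12, -11, -10, -9, -5, -3, -2, -1, 0}
|A + B| = 9

A + B = {-12, -11, -10, -9, -5, -3, -2, -1, 0}


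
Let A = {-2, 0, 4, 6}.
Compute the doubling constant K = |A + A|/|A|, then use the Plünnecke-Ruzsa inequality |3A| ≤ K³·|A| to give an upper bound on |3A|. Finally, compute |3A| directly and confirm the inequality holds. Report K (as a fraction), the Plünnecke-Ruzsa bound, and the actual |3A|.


|A| = 4.
Step 1: Compute A + A by enumerating all 16 pairs.
A + A = {-4, -2, 0, 2, 4, 6, 8, 10, 12}, so |A + A| = 9.
Step 2: Doubling constant K = |A + A|/|A| = 9/4 = 9/4 ≈ 2.2500.
Step 3: Plünnecke-Ruzsa gives |3A| ≤ K³·|A| = (2.2500)³ · 4 ≈ 45.5625.
Step 4: Compute 3A = A + A + A directly by enumerating all triples (a,b,c) ∈ A³; |3A| = 13.
Step 5: Check 13 ≤ 45.5625? Yes ✓.

K = 9/4, Plünnecke-Ruzsa bound K³|A| ≈ 45.5625, |3A| = 13, inequality holds.


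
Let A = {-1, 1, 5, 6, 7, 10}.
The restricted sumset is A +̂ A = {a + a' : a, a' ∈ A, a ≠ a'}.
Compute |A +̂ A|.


Restricted sumset: A +̂ A = {a + a' : a ∈ A, a' ∈ A, a ≠ a'}.
Equivalently, take A + A and drop any sum 2a that is achievable ONLY as a + a for a ∈ A (i.e. sums representable only with equal summands).
Enumerate pairs (a, a') with a < a' (symmetric, so each unordered pair gives one sum; this covers all a ≠ a'):
  -1 + 1 = 0
  -1 + 5 = 4
  -1 + 6 = 5
  -1 + 7 = 6
  -1 + 10 = 9
  1 + 5 = 6
  1 + 6 = 7
  1 + 7 = 8
  1 + 10 = 11
  5 + 6 = 11
  5 + 7 = 12
  5 + 10 = 15
  6 + 7 = 13
  6 + 10 = 16
  7 + 10 = 17
Collected distinct sums: {0, 4, 5, 6, 7, 8, 9, 11, 12, 13, 15, 16, 17}
|A +̂ A| = 13
(Reference bound: |A +̂ A| ≥ 2|A| - 3 for |A| ≥ 2, with |A| = 6 giving ≥ 9.)

|A +̂ A| = 13


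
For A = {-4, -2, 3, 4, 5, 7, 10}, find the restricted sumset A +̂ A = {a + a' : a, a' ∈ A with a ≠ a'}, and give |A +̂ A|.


Restricted sumset: A +̂ A = {a + a' : a ∈ A, a' ∈ A, a ≠ a'}.
Equivalently, take A + A and drop any sum 2a that is achievable ONLY as a + a for a ∈ A (i.e. sums representable only with equal summands).
Enumerate pairs (a, a') with a < a' (symmetric, so each unordered pair gives one sum; this covers all a ≠ a'):
  -4 + -2 = -6
  -4 + 3 = -1
  -4 + 4 = 0
  -4 + 5 = 1
  -4 + 7 = 3
  -4 + 10 = 6
  -2 + 3 = 1
  -2 + 4 = 2
  -2 + 5 = 3
  -2 + 7 = 5
  -2 + 10 = 8
  3 + 4 = 7
  3 + 5 = 8
  3 + 7 = 10
  3 + 10 = 13
  4 + 5 = 9
  4 + 7 = 11
  4 + 10 = 14
  5 + 7 = 12
  5 + 10 = 15
  7 + 10 = 17
Collected distinct sums: {-6, -1, 0, 1, 2, 3, 5, 6, 7, 8, 9, 10, 11, 12, 13, 14, 15, 17}
|A +̂ A| = 18
(Reference bound: |A +̂ A| ≥ 2|A| - 3 for |A| ≥ 2, with |A| = 7 giving ≥ 11.)

|A +̂ A| = 18


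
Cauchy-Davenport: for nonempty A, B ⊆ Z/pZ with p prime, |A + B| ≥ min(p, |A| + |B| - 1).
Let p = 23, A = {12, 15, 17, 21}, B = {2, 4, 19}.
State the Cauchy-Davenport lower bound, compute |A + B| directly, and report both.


Cauchy-Davenport: |A + B| ≥ min(p, |A| + |B| - 1) for A, B nonempty in Z/pZ.
|A| = 4, |B| = 3, p = 23.
CD lower bound = min(23, 4 + 3 - 1) = min(23, 6) = 6.
Compute A + B mod 23 directly:
a = 12: 12+2=14, 12+4=16, 12+19=8
a = 15: 15+2=17, 15+4=19, 15+19=11
a = 17: 17+2=19, 17+4=21, 17+19=13
a = 21: 21+2=0, 21+4=2, 21+19=17
A + B = {0, 2, 8, 11, 13, 14, 16, 17, 19, 21}, so |A + B| = 10.
Verify: 10 ≥ 6? Yes ✓.

CD lower bound = 6, actual |A + B| = 10.


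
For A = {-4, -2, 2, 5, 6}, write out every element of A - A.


A - A = {a - a' : a, a' ∈ A}.
Compute a - a' for each ordered pair (a, a'):
a = -4: -4--4=0, -4--2=-2, -4-2=-6, -4-5=-9, -4-6=-10
a = -2: -2--4=2, -2--2=0, -2-2=-4, -2-5=-7, -2-6=-8
a = 2: 2--4=6, 2--2=4, 2-2=0, 2-5=-3, 2-6=-4
a = 5: 5--4=9, 5--2=7, 5-2=3, 5-5=0, 5-6=-1
a = 6: 6--4=10, 6--2=8, 6-2=4, 6-5=1, 6-6=0
Collecting distinct values (and noting 0 appears from a-a):
A - A = {-10, -9, -8, -7, -6, -4, -3, -2, -1, 0, 1, 2, 3, 4, 6, 7, 8, 9, 10}
|A - A| = 19

A - A = {-10, -9, -8, -7, -6, -4, -3, -2, -1, 0, 1, 2, 3, 4, 6, 7, 8, 9, 10}


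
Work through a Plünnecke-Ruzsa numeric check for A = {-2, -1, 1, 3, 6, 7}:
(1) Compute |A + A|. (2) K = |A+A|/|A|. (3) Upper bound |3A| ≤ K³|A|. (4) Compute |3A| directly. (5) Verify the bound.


|A| = 6.
Step 1: Compute A + A by enumerating all 36 pairs.
A + A = {-4, -3, -2, -1, 0, 1, 2, 4, 5, 6, 7, 8, 9, 10, 12, 13, 14}, so |A + A| = 17.
Step 2: Doubling constant K = |A + A|/|A| = 17/6 = 17/6 ≈ 2.8333.
Step 3: Plünnecke-Ruzsa gives |3A| ≤ K³·|A| = (2.8333)³ · 6 ≈ 136.4722.
Step 4: Compute 3A = A + A + A directly by enumerating all triples (a,b,c) ∈ A³; |3A| = 28.
Step 5: Check 28 ≤ 136.4722? Yes ✓.

K = 17/6, Plünnecke-Ruzsa bound K³|A| ≈ 136.4722, |3A| = 28, inequality holds.


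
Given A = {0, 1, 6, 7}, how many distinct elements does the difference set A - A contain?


A - A = {a - a' : a, a' ∈ A}; |A| = 4.
Bounds: 2|A|-1 ≤ |A - A| ≤ |A|² - |A| + 1, i.e. 7 ≤ |A - A| ≤ 13.
Note: 0 ∈ A - A always (from a - a). The set is symmetric: if d ∈ A - A then -d ∈ A - A.
Enumerate nonzero differences d = a - a' with a > a' (then include -d):
Positive differences: {1, 5, 6, 7}
Full difference set: {0} ∪ (positive diffs) ∪ (negative diffs).
|A - A| = 1 + 2·4 = 9 (matches direct enumeration: 9).

|A - A| = 9


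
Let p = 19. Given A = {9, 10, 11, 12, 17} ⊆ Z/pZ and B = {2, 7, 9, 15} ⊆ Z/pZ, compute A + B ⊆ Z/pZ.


Work in Z/19Z: reduce every sum a + b modulo 19.
Enumerate all 20 pairs:
a = 9: 9+2=11, 9+7=16, 9+9=18, 9+15=5
a = 10: 10+2=12, 10+7=17, 10+9=0, 10+15=6
a = 11: 11+2=13, 11+7=18, 11+9=1, 11+15=7
a = 12: 12+2=14, 12+7=0, 12+9=2, 12+15=8
a = 17: 17+2=0, 17+7=5, 17+9=7, 17+15=13
Distinct residues collected: {0, 1, 2, 5, 6, 7, 8, 11, 12, 13, 14, 16, 17, 18}
|A + B| = 14 (out of 19 total residues).

A + B = {0, 1, 2, 5, 6, 7, 8, 11, 12, 13, 14, 16, 17, 18}


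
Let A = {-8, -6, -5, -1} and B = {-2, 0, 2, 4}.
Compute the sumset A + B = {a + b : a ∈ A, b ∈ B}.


A + B = {a + b : a ∈ A, b ∈ B}.
Enumerate all |A|·|B| = 4·4 = 16 pairs (a, b) and collect distinct sums.
a = -8: -8+-2=-10, -8+0=-8, -8+2=-6, -8+4=-4
a = -6: -6+-2=-8, -6+0=-6, -6+2=-4, -6+4=-2
a = -5: -5+-2=-7, -5+0=-5, -5+2=-3, -5+4=-1
a = -1: -1+-2=-3, -1+0=-1, -1+2=1, -1+4=3
Collecting distinct sums: A + B = {-10, -8, -7, -6, -5, -4, -3, -2, -1, 1, 3}
|A + B| = 11

A + B = {-10, -8, -7, -6, -5, -4, -3, -2, -1, 1, 3}


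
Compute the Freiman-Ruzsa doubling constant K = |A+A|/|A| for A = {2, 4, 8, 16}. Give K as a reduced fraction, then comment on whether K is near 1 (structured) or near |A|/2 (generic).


|A| = 4.
Compute A + A by enumerating all 16 pairs.
A + A = {4, 6, 8, 10, 12, 16, 18, 20, 24, 32}, so |A + A| = 10.
K = |A + A| / |A| = 10/4 = 5/2 ≈ 2.5000.
Reference: AP of size 4 gives K = 7/4 ≈ 1.7500; a fully generic set of size 4 gives K ≈ 2.5000.

|A| = 4, |A + A| = 10, K = 10/4 = 5/2.


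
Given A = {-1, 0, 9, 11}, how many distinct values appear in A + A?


A + A = {a + a' : a, a' ∈ A}; |A| = 4.
General bounds: 2|A| - 1 ≤ |A + A| ≤ |A|(|A|+1)/2, i.e. 7 ≤ |A + A| ≤ 10.
Lower bound 2|A|-1 is attained iff A is an arithmetic progression.
Enumerate sums a + a' for a ≤ a' (symmetric, so this suffices):
a = -1: -1+-1=-2, -1+0=-1, -1+9=8, -1+11=10
a = 0: 0+0=0, 0+9=9, 0+11=11
a = 9: 9+9=18, 9+11=20
a = 11: 11+11=22
Distinct sums: {-2, -1, 0, 8, 9, 10, 11, 18, 20, 22}
|A + A| = 10

|A + A| = 10


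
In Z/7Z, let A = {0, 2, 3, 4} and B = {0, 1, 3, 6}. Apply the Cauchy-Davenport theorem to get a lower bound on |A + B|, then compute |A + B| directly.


Cauchy-Davenport: |A + B| ≥ min(p, |A| + |B| - 1) for A, B nonempty in Z/pZ.
|A| = 4, |B| = 4, p = 7.
CD lower bound = min(7, 4 + 4 - 1) = min(7, 7) = 7.
Compute A + B mod 7 directly:
a = 0: 0+0=0, 0+1=1, 0+3=3, 0+6=6
a = 2: 2+0=2, 2+1=3, 2+3=5, 2+6=1
a = 3: 3+0=3, 3+1=4, 3+3=6, 3+6=2
a = 4: 4+0=4, 4+1=5, 4+3=0, 4+6=3
A + B = {0, 1, 2, 3, 4, 5, 6}, so |A + B| = 7.
Verify: 7 ≥ 7? Yes ✓.

CD lower bound = 7, actual |A + B| = 7.


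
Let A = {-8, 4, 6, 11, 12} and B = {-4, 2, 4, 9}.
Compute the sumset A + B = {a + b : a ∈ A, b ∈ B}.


A + B = {a + b : a ∈ A, b ∈ B}.
Enumerate all |A|·|B| = 5·4 = 20 pairs (a, b) and collect distinct sums.
a = -8: -8+-4=-12, -8+2=-6, -8+4=-4, -8+9=1
a = 4: 4+-4=0, 4+2=6, 4+4=8, 4+9=13
a = 6: 6+-4=2, 6+2=8, 6+4=10, 6+9=15
a = 11: 11+-4=7, 11+2=13, 11+4=15, 11+9=20
a = 12: 12+-4=8, 12+2=14, 12+4=16, 12+9=21
Collecting distinct sums: A + B = {-12, -6, -4, 0, 1, 2, 6, 7, 8, 10, 13, 14, 15, 16, 20, 21}
|A + B| = 16

A + B = {-12, -6, -4, 0, 1, 2, 6, 7, 8, 10, 13, 14, 15, 16, 20, 21}


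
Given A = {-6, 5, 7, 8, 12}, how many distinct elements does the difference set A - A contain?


A - A = {a - a' : a, a' ∈ A}; |A| = 5.
Bounds: 2|A|-1 ≤ |A - A| ≤ |A|² - |A| + 1, i.e. 9 ≤ |A - A| ≤ 21.
Note: 0 ∈ A - A always (from a - a). The set is symmetric: if d ∈ A - A then -d ∈ A - A.
Enumerate nonzero differences d = a - a' with a > a' (then include -d):
Positive differences: {1, 2, 3, 4, 5, 7, 11, 13, 14, 18}
Full difference set: {0} ∪ (positive diffs) ∪ (negative diffs).
|A - A| = 1 + 2·10 = 21 (matches direct enumeration: 21).

|A - A| = 21


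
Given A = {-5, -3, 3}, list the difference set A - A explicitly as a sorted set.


A - A = {a - a' : a, a' ∈ A}.
Compute a - a' for each ordered pair (a, a'):
a = -5: -5--5=0, -5--3=-2, -5-3=-8
a = -3: -3--5=2, -3--3=0, -3-3=-6
a = 3: 3--5=8, 3--3=6, 3-3=0
Collecting distinct values (and noting 0 appears from a-a):
A - A = {-8, -6, -2, 0, 2, 6, 8}
|A - A| = 7

A - A = {-8, -6, -2, 0, 2, 6, 8}


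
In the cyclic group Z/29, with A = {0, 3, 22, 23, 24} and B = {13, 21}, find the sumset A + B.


Work in Z/29Z: reduce every sum a + b modulo 29.
Enumerate all 10 pairs:
a = 0: 0+13=13, 0+21=21
a = 3: 3+13=16, 3+21=24
a = 22: 22+13=6, 22+21=14
a = 23: 23+13=7, 23+21=15
a = 24: 24+13=8, 24+21=16
Distinct residues collected: {6, 7, 8, 13, 14, 15, 16, 21, 24}
|A + B| = 9 (out of 29 total residues).

A + B = {6, 7, 8, 13, 14, 15, 16, 21, 24}


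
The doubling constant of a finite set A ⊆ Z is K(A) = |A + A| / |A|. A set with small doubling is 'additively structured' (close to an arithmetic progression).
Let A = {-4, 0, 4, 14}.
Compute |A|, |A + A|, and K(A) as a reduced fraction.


|A| = 4.
Compute A + A by enumerating all 16 pairs.
A + A = {-8, -4, 0, 4, 8, 10, 14, 18, 28}, so |A + A| = 9.
K = |A + A| / |A| = 9/4 (already in lowest terms) ≈ 2.2500.
Reference: AP of size 4 gives K = 7/4 ≈ 1.7500; a fully generic set of size 4 gives K ≈ 2.5000.

|A| = 4, |A + A| = 9, K = 9/4.


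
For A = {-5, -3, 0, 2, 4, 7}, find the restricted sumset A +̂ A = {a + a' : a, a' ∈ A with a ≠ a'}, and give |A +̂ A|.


Restricted sumset: A +̂ A = {a + a' : a ∈ A, a' ∈ A, a ≠ a'}.
Equivalently, take A + A and drop any sum 2a that is achievable ONLY as a + a for a ∈ A (i.e. sums representable only with equal summands).
Enumerate pairs (a, a') with a < a' (symmetric, so each unordered pair gives one sum; this covers all a ≠ a'):
  -5 + -3 = -8
  -5 + 0 = -5
  -5 + 2 = -3
  -5 + 4 = -1
  -5 + 7 = 2
  -3 + 0 = -3
  -3 + 2 = -1
  -3 + 4 = 1
  -3 + 7 = 4
  0 + 2 = 2
  0 + 4 = 4
  0 + 7 = 7
  2 + 4 = 6
  2 + 7 = 9
  4 + 7 = 11
Collected distinct sums: {-8, -5, -3, -1, 1, 2, 4, 6, 7, 9, 11}
|A +̂ A| = 11
(Reference bound: |A +̂ A| ≥ 2|A| - 3 for |A| ≥ 2, with |A| = 6 giving ≥ 9.)

|A +̂ A| = 11


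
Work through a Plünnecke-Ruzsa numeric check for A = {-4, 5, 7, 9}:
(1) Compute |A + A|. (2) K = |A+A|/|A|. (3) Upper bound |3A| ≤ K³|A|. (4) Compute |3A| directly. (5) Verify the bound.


|A| = 4.
Step 1: Compute A + A by enumerating all 16 pairs.
A + A = {-8, 1, 3, 5, 10, 12, 14, 16, 18}, so |A + A| = 9.
Step 2: Doubling constant K = |A + A|/|A| = 9/4 = 9/4 ≈ 2.2500.
Step 3: Plünnecke-Ruzsa gives |3A| ≤ K³·|A| = (2.2500)³ · 4 ≈ 45.5625.
Step 4: Compute 3A = A + A + A directly by enumerating all triples (a,b,c) ∈ A³; |3A| = 16.
Step 5: Check 16 ≤ 45.5625? Yes ✓.

K = 9/4, Plünnecke-Ruzsa bound K³|A| ≈ 45.5625, |3A| = 16, inequality holds.


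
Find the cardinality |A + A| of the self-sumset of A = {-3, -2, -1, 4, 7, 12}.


A + A = {a + a' : a, a' ∈ A}; |A| = 6.
General bounds: 2|A| - 1 ≤ |A + A| ≤ |A|(|A|+1)/2, i.e. 11 ≤ |A + A| ≤ 21.
Lower bound 2|A|-1 is attained iff A is an arithmetic progression.
Enumerate sums a + a' for a ≤ a' (symmetric, so this suffices):
a = -3: -3+-3=-6, -3+-2=-5, -3+-1=-4, -3+4=1, -3+7=4, -3+12=9
a = -2: -2+-2=-4, -2+-1=-3, -2+4=2, -2+7=5, -2+12=10
a = -1: -1+-1=-2, -1+4=3, -1+7=6, -1+12=11
a = 4: 4+4=8, 4+7=11, 4+12=16
a = 7: 7+7=14, 7+12=19
a = 12: 12+12=24
Distinct sums: {-6, -5, -4, -3, -2, 1, 2, 3, 4, 5, 6, 8, 9, 10, 11, 14, 16, 19, 24}
|A + A| = 19

|A + A| = 19


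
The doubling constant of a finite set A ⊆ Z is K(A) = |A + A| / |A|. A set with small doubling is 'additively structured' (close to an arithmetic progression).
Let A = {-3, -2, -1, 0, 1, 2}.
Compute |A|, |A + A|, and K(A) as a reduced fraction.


|A| = 6.
Compute A + A by enumerating all 36 pairs.
A + A = {-6, -5, -4, -3, -2, -1, 0, 1, 2, 3, 4}, so |A + A| = 11.
K = |A + A| / |A| = 11/6 (already in lowest terms) ≈ 1.8333.
Reference: AP of size 6 gives K = 11/6 ≈ 1.8333; a fully generic set of size 6 gives K ≈ 3.5000.

|A| = 6, |A + A| = 11, K = 11/6.


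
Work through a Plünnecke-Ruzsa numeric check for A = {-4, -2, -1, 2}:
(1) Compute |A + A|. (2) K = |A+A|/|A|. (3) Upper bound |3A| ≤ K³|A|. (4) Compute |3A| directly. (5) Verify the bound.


|A| = 4.
Step 1: Compute A + A by enumerating all 16 pairs.
A + A = {-8, -6, -5, -4, -3, -2, 0, 1, 4}, so |A + A| = 9.
Step 2: Doubling constant K = |A + A|/|A| = 9/4 = 9/4 ≈ 2.2500.
Step 3: Plünnecke-Ruzsa gives |3A| ≤ K³·|A| = (2.2500)³ · 4 ≈ 45.5625.
Step 4: Compute 3A = A + A + A directly by enumerating all triples (a,b,c) ∈ A³; |3A| = 15.
Step 5: Check 15 ≤ 45.5625? Yes ✓.

K = 9/4, Plünnecke-Ruzsa bound K³|A| ≈ 45.5625, |3A| = 15, inequality holds.


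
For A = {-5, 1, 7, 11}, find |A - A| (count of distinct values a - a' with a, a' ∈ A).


A - A = {a - a' : a, a' ∈ A}; |A| = 4.
Bounds: 2|A|-1 ≤ |A - A| ≤ |A|² - |A| + 1, i.e. 7 ≤ |A - A| ≤ 13.
Note: 0 ∈ A - A always (from a - a). The set is symmetric: if d ∈ A - A then -d ∈ A - A.
Enumerate nonzero differences d = a - a' with a > a' (then include -d):
Positive differences: {4, 6, 10, 12, 16}
Full difference set: {0} ∪ (positive diffs) ∪ (negative diffs).
|A - A| = 1 + 2·5 = 11 (matches direct enumeration: 11).

|A - A| = 11


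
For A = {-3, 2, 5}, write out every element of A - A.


A - A = {a - a' : a, a' ∈ A}.
Compute a - a' for each ordered pair (a, a'):
a = -3: -3--3=0, -3-2=-5, -3-5=-8
a = 2: 2--3=5, 2-2=0, 2-5=-3
a = 5: 5--3=8, 5-2=3, 5-5=0
Collecting distinct values (and noting 0 appears from a-a):
A - A = {-8, -5, -3, 0, 3, 5, 8}
|A - A| = 7

A - A = {-8, -5, -3, 0, 3, 5, 8}


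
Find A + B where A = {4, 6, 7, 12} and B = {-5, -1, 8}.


A + B = {a + b : a ∈ A, b ∈ B}.
Enumerate all |A|·|B| = 4·3 = 12 pairs (a, b) and collect distinct sums.
a = 4: 4+-5=-1, 4+-1=3, 4+8=12
a = 6: 6+-5=1, 6+-1=5, 6+8=14
a = 7: 7+-5=2, 7+-1=6, 7+8=15
a = 12: 12+-5=7, 12+-1=11, 12+8=20
Collecting distinct sums: A + B = {-1, 1, 2, 3, 5, 6, 7, 11, 12, 14, 15, 20}
|A + B| = 12

A + B = {-1, 1, 2, 3, 5, 6, 7, 11, 12, 14, 15, 20}


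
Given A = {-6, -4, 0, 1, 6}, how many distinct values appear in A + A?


A + A = {a + a' : a, a' ∈ A}; |A| = 5.
General bounds: 2|A| - 1 ≤ |A + A| ≤ |A|(|A|+1)/2, i.e. 9 ≤ |A + A| ≤ 15.
Lower bound 2|A|-1 is attained iff A is an arithmetic progression.
Enumerate sums a + a' for a ≤ a' (symmetric, so this suffices):
a = -6: -6+-6=-12, -6+-4=-10, -6+0=-6, -6+1=-5, -6+6=0
a = -4: -4+-4=-8, -4+0=-4, -4+1=-3, -4+6=2
a = 0: 0+0=0, 0+1=1, 0+6=6
a = 1: 1+1=2, 1+6=7
a = 6: 6+6=12
Distinct sums: {-12, -10, -8, -6, -5, -4, -3, 0, 1, 2, 6, 7, 12}
|A + A| = 13

|A + A| = 13


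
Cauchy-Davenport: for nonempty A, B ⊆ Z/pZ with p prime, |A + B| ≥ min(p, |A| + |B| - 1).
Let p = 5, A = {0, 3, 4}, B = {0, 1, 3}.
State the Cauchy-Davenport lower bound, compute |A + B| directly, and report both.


Cauchy-Davenport: |A + B| ≥ min(p, |A| + |B| - 1) for A, B nonempty in Z/pZ.
|A| = 3, |B| = 3, p = 5.
CD lower bound = min(5, 3 + 3 - 1) = min(5, 5) = 5.
Compute A + B mod 5 directly:
a = 0: 0+0=0, 0+1=1, 0+3=3
a = 3: 3+0=3, 3+1=4, 3+3=1
a = 4: 4+0=4, 4+1=0, 4+3=2
A + B = {0, 1, 2, 3, 4}, so |A + B| = 5.
Verify: 5 ≥ 5? Yes ✓.

CD lower bound = 5, actual |A + B| = 5.


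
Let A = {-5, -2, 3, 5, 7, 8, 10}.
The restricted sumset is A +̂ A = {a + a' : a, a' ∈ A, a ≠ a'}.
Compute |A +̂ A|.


Restricted sumset: A +̂ A = {a + a' : a ∈ A, a' ∈ A, a ≠ a'}.
Equivalently, take A + A and drop any sum 2a that is achievable ONLY as a + a for a ∈ A (i.e. sums representable only with equal summands).
Enumerate pairs (a, a') with a < a' (symmetric, so each unordered pair gives one sum; this covers all a ≠ a'):
  -5 + -2 = -7
  -5 + 3 = -2
  -5 + 5 = 0
  -5 + 7 = 2
  -5 + 8 = 3
  -5 + 10 = 5
  -2 + 3 = 1
  -2 + 5 = 3
  -2 + 7 = 5
  -2 + 8 = 6
  -2 + 10 = 8
  3 + 5 = 8
  3 + 7 = 10
  3 + 8 = 11
  3 + 10 = 13
  5 + 7 = 12
  5 + 8 = 13
  5 + 10 = 15
  7 + 8 = 15
  7 + 10 = 17
  8 + 10 = 18
Collected distinct sums: {-7, -2, 0, 1, 2, 3, 5, 6, 8, 10, 11, 12, 13, 15, 17, 18}
|A +̂ A| = 16
(Reference bound: |A +̂ A| ≥ 2|A| - 3 for |A| ≥ 2, with |A| = 7 giving ≥ 11.)

|A +̂ A| = 16


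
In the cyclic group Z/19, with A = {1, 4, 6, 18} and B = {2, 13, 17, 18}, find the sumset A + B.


Work in Z/19Z: reduce every sum a + b modulo 19.
Enumerate all 16 pairs:
a = 1: 1+2=3, 1+13=14, 1+17=18, 1+18=0
a = 4: 4+2=6, 4+13=17, 4+17=2, 4+18=3
a = 6: 6+2=8, 6+13=0, 6+17=4, 6+18=5
a = 18: 18+2=1, 18+13=12, 18+17=16, 18+18=17
Distinct residues collected: {0, 1, 2, 3, 4, 5, 6, 8, 12, 14, 16, 17, 18}
|A + B| = 13 (out of 19 total residues).

A + B = {0, 1, 2, 3, 4, 5, 6, 8, 12, 14, 16, 17, 18}


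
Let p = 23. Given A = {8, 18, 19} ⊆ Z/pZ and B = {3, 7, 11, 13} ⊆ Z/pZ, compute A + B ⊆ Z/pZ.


Work in Z/23Z: reduce every sum a + b modulo 23.
Enumerate all 12 pairs:
a = 8: 8+3=11, 8+7=15, 8+11=19, 8+13=21
a = 18: 18+3=21, 18+7=2, 18+11=6, 18+13=8
a = 19: 19+3=22, 19+7=3, 19+11=7, 19+13=9
Distinct residues collected: {2, 3, 6, 7, 8, 9, 11, 15, 19, 21, 22}
|A + B| = 11 (out of 23 total residues).

A + B = {2, 3, 6, 7, 8, 9, 11, 15, 19, 21, 22}


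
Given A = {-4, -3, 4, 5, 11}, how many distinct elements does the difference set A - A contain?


A - A = {a - a' : a, a' ∈ A}; |A| = 5.
Bounds: 2|A|-1 ≤ |A - A| ≤ |A|² - |A| + 1, i.e. 9 ≤ |A - A| ≤ 21.
Note: 0 ∈ A - A always (from a - a). The set is symmetric: if d ∈ A - A then -d ∈ A - A.
Enumerate nonzero differences d = a - a' with a > a' (then include -d):
Positive differences: {1, 6, 7, 8, 9, 14, 15}
Full difference set: {0} ∪ (positive diffs) ∪ (negative diffs).
|A - A| = 1 + 2·7 = 15 (matches direct enumeration: 15).

|A - A| = 15


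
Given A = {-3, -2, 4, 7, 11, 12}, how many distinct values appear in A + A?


A + A = {a + a' : a, a' ∈ A}; |A| = 6.
General bounds: 2|A| - 1 ≤ |A + A| ≤ |A|(|A|+1)/2, i.e. 11 ≤ |A + A| ≤ 21.
Lower bound 2|A|-1 is attained iff A is an arithmetic progression.
Enumerate sums a + a' for a ≤ a' (symmetric, so this suffices):
a = -3: -3+-3=-6, -3+-2=-5, -3+4=1, -3+7=4, -3+11=8, -3+12=9
a = -2: -2+-2=-4, -2+4=2, -2+7=5, -2+11=9, -2+12=10
a = 4: 4+4=8, 4+7=11, 4+11=15, 4+12=16
a = 7: 7+7=14, 7+11=18, 7+12=19
a = 11: 11+11=22, 11+12=23
a = 12: 12+12=24
Distinct sums: {-6, -5, -4, 1, 2, 4, 5, 8, 9, 10, 11, 14, 15, 16, 18, 19, 22, 23, 24}
|A + A| = 19

|A + A| = 19


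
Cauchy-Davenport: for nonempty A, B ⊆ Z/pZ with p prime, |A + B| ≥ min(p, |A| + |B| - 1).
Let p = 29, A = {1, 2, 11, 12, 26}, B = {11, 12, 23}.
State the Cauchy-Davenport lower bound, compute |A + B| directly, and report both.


Cauchy-Davenport: |A + B| ≥ min(p, |A| + |B| - 1) for A, B nonempty in Z/pZ.
|A| = 5, |B| = 3, p = 29.
CD lower bound = min(29, 5 + 3 - 1) = min(29, 7) = 7.
Compute A + B mod 29 directly:
a = 1: 1+11=12, 1+12=13, 1+23=24
a = 2: 2+11=13, 2+12=14, 2+23=25
a = 11: 11+11=22, 11+12=23, 11+23=5
a = 12: 12+11=23, 12+12=24, 12+23=6
a = 26: 26+11=8, 26+12=9, 26+23=20
A + B = {5, 6, 8, 9, 12, 13, 14, 20, 22, 23, 24, 25}, so |A + B| = 12.
Verify: 12 ≥ 7? Yes ✓.

CD lower bound = 7, actual |A + B| = 12.
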